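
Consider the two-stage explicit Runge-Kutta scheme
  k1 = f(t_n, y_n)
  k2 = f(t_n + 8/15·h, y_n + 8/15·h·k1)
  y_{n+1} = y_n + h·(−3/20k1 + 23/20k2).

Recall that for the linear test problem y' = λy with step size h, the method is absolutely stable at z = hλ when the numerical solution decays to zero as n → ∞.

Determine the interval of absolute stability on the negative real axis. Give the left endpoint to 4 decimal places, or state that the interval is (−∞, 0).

z∈(-1.6304,0).

On y'=λy, z=hλ:
  k1=λy_n ⇒ h·k1=z·y_n;  k2=λ(1+8/15z)y_n ⇒ h·k2=z(1+8/15z)y_n
  y_{n+1}/y_n = 1 − 3/20z + 23/20z(1+8/15z) = 1 + z + 46/75z²
  so R(z) = 1 + z + 46/75z².

Find x<0 with |R(x)|<1.
x=-0.73: |R|=0.5968
R=1: x+46/75x²=0 ⇒ x=−75/46=-1.6304; min R=1−1/(4·46/75)=0.5924>−1
Confirm numerically:
  x=-1.428: |R|=0.82270 <1
  x=-1.382: |R|=0.78942 <1
  x=-0.711: |R|=0.59905 <1
  x=-0.678: |R|=0.60394 <1
  x=-1.911: |R|=1.32884 >1
  x=-1.843: |R|=1.24028 >1
  x=-1.835: |R|=1.23023 >1
Interval (-1.6304, 0).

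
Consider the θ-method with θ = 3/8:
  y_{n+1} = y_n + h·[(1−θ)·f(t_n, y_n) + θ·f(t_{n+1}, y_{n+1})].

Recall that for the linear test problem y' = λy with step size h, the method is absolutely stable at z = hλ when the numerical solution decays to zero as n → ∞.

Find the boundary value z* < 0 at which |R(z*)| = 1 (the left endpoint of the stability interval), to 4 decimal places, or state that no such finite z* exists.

With y'=λy (z=hλ):
  y_{n+1} = y_n + z·[5/8·y_n + 3/8·y_{n+1}] ⇒ (1 − 3/8z)y_{n+1} = (1 + 5/8z)y_n
  so R(z) = (1 + 5/8z)/(1 − 3/8z).

Find x<0 with |R(x)|<1.
x=-1.23: |R|=0.1583
R=−1: 1+5/8x = −1+3/8x ⇒ -1/4x=2 ⇒ x=2/(-1/4)=-8.0000
Confirm numerically:
  x=-7.074: |R|=0.93662 <1
  x=-6.191: |R|=0.86385 <1
  x=-4.242: |R|=0.63736 <1
  x=-3.868: |R|=0.57845 <1
  x=-8.131: |R|=1.00809 >1
  x=-8.054: |R|=1.00336 >1
Interval (-8.0000, 0).

z* = -8.0000.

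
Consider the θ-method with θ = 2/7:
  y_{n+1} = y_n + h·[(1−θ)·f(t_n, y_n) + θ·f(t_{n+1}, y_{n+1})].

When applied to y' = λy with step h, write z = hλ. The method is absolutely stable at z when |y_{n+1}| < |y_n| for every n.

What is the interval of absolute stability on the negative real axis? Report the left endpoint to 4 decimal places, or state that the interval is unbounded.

Set f=λy, z=hλ:
  y_{n+1} = y_n + z·[5/7·y_n + 2/7·y_{n+1}] ⇒ (1 − 2/7z)y_{n+1} = (1 + 5/7z)y_n
  so R(z) = (1 + 5/7z)/(1 − 2/7z).

Need |R(x)|<1, x<0.
x=-0.72: |R|=0.4028
R=−1: 1+5/7x = −1+2/7x ⇒ -3/7x=2 ⇒ x=2/(-3/7)=-4.6667
Confirm numerically:
  x=-4.558: |R|=0.97977 <1
  x=-3.260: |R|=0.68787 <1
  x=-2.892: |R|=0.58354 <1
  x=-5.152: |R|=1.08414 >1
  x=-4.867: |R|=1.03591 >1
Stable set (-4.6667, 0).

z∈(-4.6667,0).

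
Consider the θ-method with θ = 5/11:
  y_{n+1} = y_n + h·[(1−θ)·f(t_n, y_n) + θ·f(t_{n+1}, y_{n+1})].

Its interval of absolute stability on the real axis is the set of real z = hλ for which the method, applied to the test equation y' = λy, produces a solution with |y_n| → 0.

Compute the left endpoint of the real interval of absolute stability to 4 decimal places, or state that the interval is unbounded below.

On y'=λy, z=hλ:
  y_{n+1} = y_n + z·[6/11·y_n + 5/11·y_{n+1}] ⇒ (1 − 5/11z)y_{n+1} = (1 + 6/11z)y_n
  so R(z) = (1 + 6/11z)/(1 − 5/11z).

Find x<0 with |R(x)|<1.
x=-1.35: |R|=0.1634
R=−1: 1+6/11x = −1+5/11x ⇒ -1/11x=2 ⇒ x=2/(-1/11)=-22.0000
Confirm numerically:
  x=-21.029: |R|=0.99164 <1
  x=-12.425: |R|=0.86906 <1
  x=-10.725: |R|=0.82553 <1
  x=-22.582: |R|=1.00470 >1
  x=-22.152: |R|=1.00125 >1
So |R|<1 on (-22.0000, 0).

left endpoint -22.0000.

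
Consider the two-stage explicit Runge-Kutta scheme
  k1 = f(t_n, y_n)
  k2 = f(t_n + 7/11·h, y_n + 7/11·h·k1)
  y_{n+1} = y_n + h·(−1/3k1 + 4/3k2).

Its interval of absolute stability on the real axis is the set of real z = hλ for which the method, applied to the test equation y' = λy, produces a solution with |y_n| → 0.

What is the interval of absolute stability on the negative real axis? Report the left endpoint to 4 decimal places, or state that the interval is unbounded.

(-1.1786, 0).

Test eqn y'=λy, z=hλ:
  k1=λy_n ⇒ h·k1=z·y_n;  k2=λ(1+7/11z)y_n ⇒ h·k2=z(1+7/11z)y_n
  y_{n+1}/y_n = 1 − 1/3z + 4/3z(1+7/11z) = 1 + z + 28/33z²
  so R(z) = 1 + z + 28/33z².

Find x<0 with |R(x)|<1.
x=-1.73: |R|=1.8094
R=1: x+28/33x²=0 ⇒ x=−33/28=-1.1786; min R=1−1/(4·28/33)=0.7054>−1
Confirm numerically:
  x=-1.087: |R|=0.91554 <1
  x=-0.899: |R|=0.78675 <1
  x=-0.815: |R|=0.74858 <1
  x=-0.714: |R|=0.71855 <1
  x=-1.431: |R|=1.30649 >1
  x=-1.425: |R|=1.29795 >1
So |R|<1 on (-1.1786, 0).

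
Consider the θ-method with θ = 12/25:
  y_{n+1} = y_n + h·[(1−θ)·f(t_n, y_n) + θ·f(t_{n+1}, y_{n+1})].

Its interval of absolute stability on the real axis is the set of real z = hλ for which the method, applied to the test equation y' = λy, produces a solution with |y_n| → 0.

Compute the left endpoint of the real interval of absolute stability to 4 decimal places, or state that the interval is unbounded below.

left endpoint -50.0000.

Set f=λy, z=hλ:
  y_{n+1} = y_n + z·[13/25·y_n + 12/25·y_{n+1}] ⇒ (1 − 12/25z)y_{n+1} = (1 + 13/25z)y_n
  Hence R(z) = (1 + 13/25z)/(1 − 12/25z).

Solve |R(x)|<1 on ℝ⁻.
x=-1.73: |R|=0.0549
R=−1: 1+13/25x = −1+12/25x ⇒ -1/25x=2 ⇒ x=2/(-1/25)=-50.0000
Confirm numerically:
  x=-49.732: |R|=0.99957 <1
  x=-29.858: |R|=0.94745 <1
  x=-21.512: |R|=0.89939 <1
  x=-50.578: |R|=1.00091 >1
  x=-50.285: |R|=1.00045 >1
Interval (-50.0000, 0).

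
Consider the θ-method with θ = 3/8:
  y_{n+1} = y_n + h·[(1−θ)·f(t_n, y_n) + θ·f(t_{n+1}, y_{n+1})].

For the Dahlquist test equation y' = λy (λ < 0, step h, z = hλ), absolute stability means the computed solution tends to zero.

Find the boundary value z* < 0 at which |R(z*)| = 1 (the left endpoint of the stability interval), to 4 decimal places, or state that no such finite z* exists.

With y'=λy (z=hλ):
  y_{n+1} = y_n + z·[5/8·y_n + 3/8·y_{n+1}] ⇒ (1 − 3/8z)y_{n+1} = (1 + 5/8z)y_n
  ⇒ R(z) = (1 + 5/8z)/(1 − 3/8z).

Solve |R(x)|<1 on ℝ⁻.
x=-1.78: |R|=0.0675
R=−1: 1+5/8x = −1+3/8x ⇒ -1/4x=2 ⇒ x=2/(-1/4)=-8.0000
Confirm numerically:
  x=-7.254: |R|=0.94987 <1
  x=-5.925: |R|=0.83899 <1
  x=-3.587: |R|=0.52956 <1
  x=-8.427: |R|=1.02566 >1
  x=-8.097: |R|=1.00601 >1
Interval (-8.0000, 0).

z* = -8.0000.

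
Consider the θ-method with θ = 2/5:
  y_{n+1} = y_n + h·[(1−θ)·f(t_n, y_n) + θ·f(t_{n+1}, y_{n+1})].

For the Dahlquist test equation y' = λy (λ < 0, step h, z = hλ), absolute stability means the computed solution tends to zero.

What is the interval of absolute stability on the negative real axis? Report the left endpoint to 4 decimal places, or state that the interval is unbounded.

(-10.0000, 0).

Test eqn y'=λy, z=hλ:
  y_{n+1} = y_n + z·[3/5·y_n + 2/5·y_{n+1}] ⇒ (1 − 2/5z)y_{n+1} = (1 + 3/5z)y_n
  Hence R(z) = (1 + 3/5z)/(1 − 2/5z).

Boundary: |R(x)|=1, x<0.
x=-0.48: |R|=0.5973
R=−1: 1+3/5x = −1+2/5x ⇒ -1/5x=2 ⇒ x=2/(-1/5)=-10.0000
Confirm numerically:
  x=-7.321: |R|=0.86361 <1
  x=-7.132: |R|=0.85112 <1
  x=-6.200: |R|=0.78161 <1
  x=-5.538: |R|=0.72244 <1
  x=-10.545: |R|=1.02089 >1
  x=-10.180: |R|=1.00710 >1
  x=-10.033: |R|=1.00132 >1
Interval (-10.0000, 0).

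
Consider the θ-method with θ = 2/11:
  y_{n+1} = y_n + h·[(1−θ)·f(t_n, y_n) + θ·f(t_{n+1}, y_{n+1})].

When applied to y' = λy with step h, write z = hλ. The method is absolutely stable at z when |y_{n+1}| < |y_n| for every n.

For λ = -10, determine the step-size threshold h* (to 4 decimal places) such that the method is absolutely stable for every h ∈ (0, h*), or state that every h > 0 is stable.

(-3.1429,0); λ=-10 ⇒ h* = (22/7)/10 = 0.3143.

Set f=λy, z=hλ:
  y_{n+1} = y_n + z·[9/11·y_n + 2/11·y_{n+1}] ⇒ (1 − 2/11z)y_{n+1} = (1 + 9/11z)y_n
  Hence R(z) = (1 + 9/11z)/(1 − 2/11z).

Solve |R(x)|<1 on ℝ⁻.
x=-0.31: |R|=0.7065
R=−1: 1+9/11x = −1+2/11x ⇒ -7/11x=2 ⇒ x=2/(-7/11)=-3.1429
Confirm numerically:
  x=-2.997: |R|=0.93992 <1
  x=-1.669: |R|=0.28044 <1
  x=-1.475: |R|=0.16308 <1
  x=-1.356: |R|=0.08781 <1
  x=-3.690: |R|=1.20838 >1
  x=-3.405: |R|=1.10303 >1
Interval (-3.1429, 0).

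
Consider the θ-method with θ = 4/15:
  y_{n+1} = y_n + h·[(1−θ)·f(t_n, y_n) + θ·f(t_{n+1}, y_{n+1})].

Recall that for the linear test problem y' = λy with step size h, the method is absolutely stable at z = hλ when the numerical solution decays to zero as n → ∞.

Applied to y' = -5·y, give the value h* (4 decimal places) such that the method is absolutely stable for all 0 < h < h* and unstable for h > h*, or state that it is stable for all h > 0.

(-4.2857,0); λ=-5 ⇒ h* = (30/7)/5 = 0.8571.

Set f=λy, z=hλ:
  y_{n+1} = y_n + z·[11/15·y_n + 4/15·y_{n+1}] ⇒ (1 − 4/15z)y_{n+1} = (1 + 11/15z)y_n
  ⇒ R(z) = (1 + 11/15z)/(1 − 4/15z).

Find x<0 with |R(x)|<1.
x=-0.3: |R|=0.7222
R=−1: 1+11/15x = −1+4/15x ⇒ -7/15x=2 ⇒ x=2/(-7/15)=-4.2857
Confirm numerically:
  x=-3.321: |R|=0.76124 <1
  x=-2.697: |R|=0.56875 <1
  x=-2.428: |R|=0.47378 <1
  x=-4.818: |R|=1.10872 >1
  x=-4.511: |R|=1.04772 >1
  x=-4.503: |R|=1.04607 >1
Interval (-4.2857, 0).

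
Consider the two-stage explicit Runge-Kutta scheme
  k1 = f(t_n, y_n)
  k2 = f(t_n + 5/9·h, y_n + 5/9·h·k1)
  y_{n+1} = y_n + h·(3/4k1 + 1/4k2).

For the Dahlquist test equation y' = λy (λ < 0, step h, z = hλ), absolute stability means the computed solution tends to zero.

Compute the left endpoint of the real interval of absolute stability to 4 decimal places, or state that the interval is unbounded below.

left endpoint -7.2000.

Test eqn y'=λy, z=hλ:
  k1=λy_n ⇒ h·k1=z·y_n;  k2=λ(1+5/9z)y_n ⇒ h·k2=z(1+5/9z)y_n
  y_{n+1}/y_n = 1 + 3/4z + 1/4z(1+5/9z) = 1 + z + 5/36z²
  ⇒ R(z) = 1 + z + 5/36z².

Boundary: |R(x)|=1, x<0.
x=-1: |R|=0.1389
R=1: x+5/36x²=0 ⇒ x=−36/5=-7.2000; min R=1−1/(4·5/36)=-0.8000>−1
Confirm numerically:
  x=-7.048: |R|=0.85121 <1
  x=-5.244: |R|=0.42462 <1
  x=-3.822: |R|=0.79315 <1
  x=-7.695: |R|=1.52903 >1
  x=-7.271: |R|=1.07170 >1
Stable set (-7.2000, 0).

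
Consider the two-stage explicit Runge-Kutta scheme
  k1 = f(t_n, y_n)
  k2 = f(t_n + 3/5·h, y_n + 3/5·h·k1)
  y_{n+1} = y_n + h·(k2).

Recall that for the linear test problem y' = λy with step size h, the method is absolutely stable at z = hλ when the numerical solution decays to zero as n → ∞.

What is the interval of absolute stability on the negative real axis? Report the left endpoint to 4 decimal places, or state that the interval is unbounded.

Set f=λy, z=hλ:
  k1=λy_n ⇒ h·k1=z·y_n;  k2=λ(1+3/5z)y_n ⇒ h·k2=z(1+3/5z)y_n
  y_{n+1}/y_n = 1 + z(1+3/5z) = 1 + z + 3/5z²
  so R(z) = 1 + z + 3/5z².

Solve |R(x)|<1 on ℝ⁻.
x=-0.53: |R|=0.6385
R=1: x+3/5x²=0 ⇒ x=−5/3=-1.6667; min R=1−1/(4·3/5)=0.5833>−1
Confirm numerically:
  x=-1.544: |R|=0.88636 <1
  x=-1.478: |R|=0.83269 <1
  x=-1.061: |R|=0.61443 <1
  x=-0.971: |R|=0.59470 <1
  x=-1.881: |R|=1.24190 >1
  x=-1.785: |R|=1.12673 >1
Stable set (-1.6667, 0).

(-1.6667, 0).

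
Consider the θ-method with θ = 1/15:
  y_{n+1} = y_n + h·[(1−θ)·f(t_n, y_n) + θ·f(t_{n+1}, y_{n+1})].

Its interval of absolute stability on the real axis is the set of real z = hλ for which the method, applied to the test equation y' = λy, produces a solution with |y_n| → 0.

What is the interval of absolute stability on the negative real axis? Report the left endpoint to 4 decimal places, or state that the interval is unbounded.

Set f=λy, z=hλ:
  y_{n+1} = y_n + z·[14/15·y_n + 1/15·y_{n+1}] ⇒ (1 − 1/15z)y_{n+1} = (1 + 14/15z)y_n
  Hence R(z) = (1 + 14/15z)/(1 − 1/15z).

Boundary: |R(x)|=1, x<0.
x=-0.48: |R|=0.5349
R=−1: 1+14/15x = −1+1/15x ⇒ -13/15x=2 ⇒ x=2/(-13/15)=-2.3077
Confirm numerically:
  x=-2.164: |R|=0.89117 <1
  x=-2.081: |R|=0.82747 <1
  x=-1.937: |R|=0.71547 <1
  x=-1.529: |R|=0.38756 <1
  x=-2.832: |R|=1.38223 >1
  x=-2.606: |R|=1.22027 >1
  x=-2.488: |R|=1.13403 >1
Interval (-2.3077, 0).

z∈(-2.3077,0).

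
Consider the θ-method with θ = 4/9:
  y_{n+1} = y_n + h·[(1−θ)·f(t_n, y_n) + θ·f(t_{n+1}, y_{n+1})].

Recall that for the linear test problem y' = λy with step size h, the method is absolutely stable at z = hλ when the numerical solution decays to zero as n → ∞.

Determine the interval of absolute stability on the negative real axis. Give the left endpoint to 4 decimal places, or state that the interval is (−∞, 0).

On y'=λy, z=hλ:
  y_{n+1} = y_n + z·[5/9·y_n + 4/9·y_{n+1}] ⇒ (1 − 4/9z)y_{n+1} = (1 + 5/9z)y_n
  so R(z) = (1 + 5/9z)/(1 − 4/9z).

Find x<0 with |R(x)|<1.
x=-1.44: |R|=0.1220
R=−1: 1+5/9x = −1+4/9x ⇒ -1/9x=2 ⇒ x=2/(-1/9)=-18.0000
Confirm numerically:
  x=-16.121: |R|=0.97443 <1
  x=-14.891: |R|=0.95466 <1
  x=-11.334: |R|=0.87732 <1
  x=-8.732: |R|=0.78902 <1
  x=-18.356: |R|=1.00432 >1
  x=-18.102: |R|=1.00125 >1
Interval (-18.0000, 0).

z∈(-18.0000,0).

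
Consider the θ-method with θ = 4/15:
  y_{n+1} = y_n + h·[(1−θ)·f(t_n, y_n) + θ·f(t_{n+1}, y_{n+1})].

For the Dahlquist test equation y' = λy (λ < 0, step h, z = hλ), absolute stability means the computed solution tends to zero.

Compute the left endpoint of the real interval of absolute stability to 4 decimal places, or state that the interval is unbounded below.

On y'=λy, z=hλ:
  y_{n+1} = y_n + z·[11/15·y_n + 4/15·y_{n+1}] ⇒ (1 − 4/15z)y_{n+1} = (1 + 11/15z)y_n
  so R(z) = (1 + 11/15z)/(1 − 4/15z).

Solve |R(x)|<1 on ℝ⁻.
x=-0.63: |R|=0.4606
R=−1: 1+11/15x = −1+4/15x ⇒ -7/15x=2 ⇒ x=2/(-7/15)=-4.2857
Confirm numerically:
  x=-4.029: |R|=0.94225 <1
  x=-3.525: |R|=0.81701 <1
  x=-2.800: |R|=0.60305 <1
  x=-2.118: |R|=0.35353 <1
  x=-4.687: |R|=1.08323 >1
  x=-4.603: |R|=1.06647 >1
  x=-4.405: |R|=1.02560 >1
Stable set (-4.2857, 0).

left endpoint -4.2857.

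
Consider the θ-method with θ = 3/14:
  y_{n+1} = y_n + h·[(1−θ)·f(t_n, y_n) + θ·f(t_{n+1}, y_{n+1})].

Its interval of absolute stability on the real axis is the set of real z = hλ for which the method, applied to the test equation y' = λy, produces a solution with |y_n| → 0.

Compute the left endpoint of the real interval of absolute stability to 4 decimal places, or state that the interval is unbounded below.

left endpoint -3.5000.

Set f=λy, z=hλ:
  y_{n+1} = y_n + z·[11/14·y_n + 3/14·y_{n+1}] ⇒ (1 − 3/14z)y_{n+1} = (1 + 11/14z)y_n
  Hence R(z) = (1 + 11/14z)/(1 − 3/14z).

Find x<0 with |R(x)|<1.
x=-0.54: |R|=0.5160
R=−1: 1+11/14x = −1+3/14x ⇒ -4/7x=2 ⇒ x=2/(-4/7)=-3.5000
Confirm numerically:
  x=-3.369: |R|=0.95653 <1
  x=-3.365: |R|=0.95518 <1
  x=-2.934: |R|=0.80142 <1
  x=-1.602: |R|=0.19260 <1
  x=-3.712: |R|=1.06747 >1
  x=-3.679: |R|=1.05720 >1
  x=-3.611: |R|=1.03576 >1
So |R|<1 on (-3.5000, 0).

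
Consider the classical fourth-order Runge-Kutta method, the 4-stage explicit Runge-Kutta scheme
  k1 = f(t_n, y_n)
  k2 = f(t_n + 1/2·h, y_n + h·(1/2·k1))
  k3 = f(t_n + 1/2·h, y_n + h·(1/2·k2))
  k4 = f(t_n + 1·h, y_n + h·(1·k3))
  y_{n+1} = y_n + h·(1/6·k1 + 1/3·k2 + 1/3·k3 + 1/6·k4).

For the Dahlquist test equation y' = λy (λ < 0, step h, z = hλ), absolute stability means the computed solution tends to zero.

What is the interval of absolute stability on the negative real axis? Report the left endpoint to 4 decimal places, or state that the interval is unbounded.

Test eqn y'=λy, z=hλ:
  order 4, 4-stage ⇒ R(z)=1+z+z^2/2+z^3/6+z^4/24
  (e.g. R(-0.78)=0.46053, |R|=0.46053)

Find x<0 with |R(x)|<1.
x=-0.78: |R|=0.4605
|R(-3.11)|=1.6106 |R(-1.91)|=0.3073 |R(-0.98)|=0.3818
Bisect:
  x_lo=-3.3958 |R|=2.3841  x_hi=-0.1837 |R|=0.8322
  mid=-1.78973 |R|=0.28388 →hi
  mid=-2.59276 |R|=0.74646 →hi
  mid=-2.99428 |R|=1.36359 →lo
  mid=-2.79352 |R|=1.01247 →lo
  mid=-2.69314 |R|=0.86972 →hi
  mid=-2.74333 |R|=0.93855 →hi
  mid=-2.76842 |R|=0.97486 →hi
  mid=-2.78097 |R|=0.99350 →hi
  mid=-2.78724 |R|=1.00294 →lo
  ...
  [-2.78548,-2.78528] ⇒ x*=-2.7853
So |R|<1 on (-2.7853, 0).

(-2.7853, 0).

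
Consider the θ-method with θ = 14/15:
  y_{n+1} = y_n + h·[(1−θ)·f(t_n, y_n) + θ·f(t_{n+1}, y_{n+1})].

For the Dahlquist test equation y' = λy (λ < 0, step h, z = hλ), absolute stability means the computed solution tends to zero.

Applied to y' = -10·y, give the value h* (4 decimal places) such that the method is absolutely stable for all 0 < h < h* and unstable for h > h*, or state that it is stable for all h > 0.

Test eqn y'=λy, z=hλ:
  y_{n+1} = y_n + z·[1/15·y_n + 14/15·y_{n+1}] ⇒ (1 − 14/15z)y_{n+1} = (1 + 1/15z)y_n
  R(z) = (1 + 1/15z)/(1 − 14/15z).

Need |R(x)|<1, x<0.
x=-1.72: |R|=0.3398
x=-2: |R|=0.3023
x=-10: |R|=0.0323
x=-100: |R|=0.0601
θ=14/15≥1/2 ⇒ |1+1/15x|<|1−14/15x| ∀x<0 ⇒ stable on all of ℝ⁻.

(−∞, 0) — no finite endpoint. Any h>0 works for λ=-10.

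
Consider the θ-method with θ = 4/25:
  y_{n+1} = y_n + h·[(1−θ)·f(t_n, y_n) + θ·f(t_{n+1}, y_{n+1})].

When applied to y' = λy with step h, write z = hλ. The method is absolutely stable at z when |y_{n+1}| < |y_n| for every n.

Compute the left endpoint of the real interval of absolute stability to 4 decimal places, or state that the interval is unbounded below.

z* = -2.9412.

Test eqn y'=λy, z=hλ:
  y_{n+1} = y_n + z·[21/25·y_n + 4/25·y_{n+1}] ⇒ (1 − 4/25z)y_{n+1} = (1 + 21/25z)y_n
  Hence R(z) = (1 + 21/25z)/(1 − 4/25z).

Boundary: |R(x)|=1, x<0.
x=-1.62: |R|=0.2865
R=−1: 1+21/25x = −1+4/25x ⇒ -17/25x=2 ⇒ x=2/(-17/25)=-2.9412
Confirm numerically:
  x=-2.293: |R|=0.67754 <1
  x=-1.495: |R|=0.20642 <1
  x=-1.473: |R|=0.19206 <1
  x=-3.388: |R|=1.19703 >1
  x=-3.110: |R|=1.07666 >1
So |R|<1 on (-2.9412, 0).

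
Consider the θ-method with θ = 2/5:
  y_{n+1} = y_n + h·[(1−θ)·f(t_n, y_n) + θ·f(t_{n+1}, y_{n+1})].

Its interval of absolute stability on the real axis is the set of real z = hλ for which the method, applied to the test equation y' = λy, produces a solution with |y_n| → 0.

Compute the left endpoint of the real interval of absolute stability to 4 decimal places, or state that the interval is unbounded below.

Set f=λy, z=hλ:
  y_{n+1} = y_n + z·[3/5·y_n + 2/5·y_{n+1}] ⇒ (1 − 2/5z)y_{n+1} = (1 + 3/5z)y_n
  R(z) = (1 + 3/5z)/(1 − 2/5z).

Find x<0 with |R(x)|<1.
x=-1.5: |R|=0.0625
R=−1: 1+3/5x = −1+2/5x ⇒ -1/5x=2 ⇒ x=2/(-1/5)=-10.0000
Confirm numerically:
  x=-9.741: |R|=0.98942 <1
  x=-8.837: |R|=0.94871 <1
  x=-7.810: |R|=0.89379 <1
  x=-10.240: |R|=1.00942 >1
  x=-10.138: |R|=1.00546 >1
Stable set (-10.0000, 0).

left endpoint -10.0000.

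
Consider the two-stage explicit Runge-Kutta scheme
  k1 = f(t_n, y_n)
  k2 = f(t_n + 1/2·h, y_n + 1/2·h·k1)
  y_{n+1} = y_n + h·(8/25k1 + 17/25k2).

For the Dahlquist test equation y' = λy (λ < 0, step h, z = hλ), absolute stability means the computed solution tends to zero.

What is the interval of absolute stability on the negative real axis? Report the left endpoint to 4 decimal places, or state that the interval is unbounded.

z∈(-2.9412,0).

On y'=λy, z=hλ:
  k1=λy_n ⇒ h·k1=z·y_n;  k2=λ(1+1/2z)y_n ⇒ h·k2=z(1+1/2z)y_n
  y_{n+1}/y_n = 1 + 8/25z + 17/25z(1+1/2z) = 1 + z + 17/50z²
  Hence R(z) = 1 + z + 17/50z².

Solve |R(x)|<1 on ℝ⁻.
x=-0.43: |R|=0.6329
R=1: x+17/50x²=0 ⇒ x=−50/17=-2.9412; min R=1−1/(4·17/50)=0.2647>−1
Confirm numerically:
  x=-2.636: |R|=0.72649 <1
  x=-1.756: |R|=0.29240 <1
  x=-1.731: |R|=0.28776 <1
  x=-3.360: |R|=1.47846 >1
  x=-3.345: |R|=1.45927 >1
  x=-3.085: |R|=1.15086 >1
So |R|<1 on (-2.9412, 0).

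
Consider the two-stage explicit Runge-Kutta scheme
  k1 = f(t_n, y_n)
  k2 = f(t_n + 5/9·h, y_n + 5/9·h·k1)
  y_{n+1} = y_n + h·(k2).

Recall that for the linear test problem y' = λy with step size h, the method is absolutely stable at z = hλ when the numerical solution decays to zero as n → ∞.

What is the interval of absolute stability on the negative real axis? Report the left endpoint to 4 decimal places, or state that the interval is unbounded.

Set f=λy, z=hλ:
  k1=λy_n ⇒ h·k1=z·y_n;  k2=λ(1+5/9z)y_n ⇒ h·k2=z(1+5/9z)y_n
  y_{n+1}/y_n = 1 + z(1+5/9z) = 1 + z + 5/9z²
  Hence R(z) = 1 + z + 5/9z².

Find x<0 with |R(x)|<1.
x=-1.27: |R|=0.6261
R=1: x+5/9x²=0 ⇒ x=−9/5=-1.8000; min R=1−1/(4·5/9)=0.5500>−1
Confirm numerically:
  x=-1.550: |R|=0.78472 <1
  x=-1.213: |R|=0.60443 <1
  x=-1.048: |R|=0.56217 <1
  x=-2.236: |R|=1.54161 >1
  x=-1.877: |R|=1.08029 >1
Stable set (-1.8000, 0).

z∈(-1.8000,0).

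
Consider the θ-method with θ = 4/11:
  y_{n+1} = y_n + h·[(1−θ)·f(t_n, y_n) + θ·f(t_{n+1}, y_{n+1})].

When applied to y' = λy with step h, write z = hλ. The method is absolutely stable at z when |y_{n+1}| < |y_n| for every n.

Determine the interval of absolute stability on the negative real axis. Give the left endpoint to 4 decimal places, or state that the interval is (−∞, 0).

z∈(-7.3333,0).

Test eqn y'=λy, z=hλ:
  y_{n+1} = y_n + z·[7/11·y_n + 4/11·y_{n+1}] ⇒ (1 − 4/11z)y_{n+1} = (1 + 7/11z)y_n
  Hence R(z) = (1 + 7/11z)/(1 − 4/11z).

Need |R(x)|<1, x<0.
x=-1.79: |R|=0.0843
R=−1: 1+7/11x = −1+4/11x ⇒ -3/11x=2 ⇒ x=2/(-3/11)=-7.3333
Confirm numerically:
  x=-5.264: |R|=0.80634 <1
  x=-5.114: |R|=0.78834 <1
  x=-5.020: |R|=0.77671 <1
  x=-7.879: |R|=1.03850 >1
  x=-7.710: |R|=1.02701 >1
So |R|<1 on (-7.3333, 0).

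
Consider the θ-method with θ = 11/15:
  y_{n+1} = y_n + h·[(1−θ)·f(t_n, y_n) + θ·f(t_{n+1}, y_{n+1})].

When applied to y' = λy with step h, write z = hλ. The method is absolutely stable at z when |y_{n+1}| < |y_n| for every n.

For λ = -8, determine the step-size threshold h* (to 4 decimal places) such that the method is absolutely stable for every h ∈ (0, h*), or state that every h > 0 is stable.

With y'=λy (z=hλ):
  y_{n+1} = y_n + z·[4/15·y_n + 11/15·y_{n+1}] ⇒ (1 − 11/15z)y_{n+1} = (1 + 4/15z)y_n
  ⇒ R(z) = (1 + 4/15z)/(1 − 11/15z).

Need |R(x)|<1, x<0.
x=-0.95: |R|=0.4401
x=-2: |R|=0.1892
x=-10: |R|=0.2000
x=-100: |R|=0.3453
θ=11/15≥1/2 ⇒ |1+4/15x|<|1−11/15x| ∀x<0 ⇒ stable on all of ℝ⁻.

interval (−∞, 0). Any h>0 works for λ=-8.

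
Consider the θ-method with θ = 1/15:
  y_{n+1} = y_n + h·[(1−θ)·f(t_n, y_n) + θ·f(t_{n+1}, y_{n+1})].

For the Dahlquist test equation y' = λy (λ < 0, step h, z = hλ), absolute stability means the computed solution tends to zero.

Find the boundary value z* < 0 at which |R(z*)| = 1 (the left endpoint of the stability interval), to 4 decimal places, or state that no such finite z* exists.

left endpoint -2.3077.

Set f=λy, z=hλ:
  y_{n+1} = y_n + z·[14/15·y_n + 1/15·y_{n+1}] ⇒ (1 − 1/15z)y_{n+1} = (1 + 14/15z)y_n
  ⇒ R(z) = (1 + 14/15z)/(1 − 1/15z).

Solve |R(x)|<1 on ℝ⁻.
x=-1.64: |R|=0.4784
R=−1: 1+14/15x = −1+1/15x ⇒ -13/15x=2 ⇒ x=2/(-13/15)=-2.3077
Confirm numerically:
  x=-1.949: |R|=0.72488 <1
  x=-1.886: |R|=0.67535 <1
  x=-1.702: |R|=0.52856 <1
  x=-2.804: |R|=1.36239 >1
  x=-2.433: |R|=1.09344 >1
  x=-2.358: |R|=1.03768 >1
So |R|<1 on (-2.3077, 0).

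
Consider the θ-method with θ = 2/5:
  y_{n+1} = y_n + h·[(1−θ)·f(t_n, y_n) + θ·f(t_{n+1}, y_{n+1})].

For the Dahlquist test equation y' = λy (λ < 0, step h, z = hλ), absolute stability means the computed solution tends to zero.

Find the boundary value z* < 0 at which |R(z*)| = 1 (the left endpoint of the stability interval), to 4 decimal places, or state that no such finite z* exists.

Test eqn y'=λy, z=hλ:
  y_{n+1} = y_n + z·[3/5·y_n + 2/5·y_{n+1}] ⇒ (1 − 2/5z)y_{n+1} = (1 + 3/5z)y_n
  Hence R(z) = (1 + 3/5z)/(1 − 2/5z).

Need |R(x)|<1, x<0.
x=-1.51: |R|=0.0586
R=−1: 1+3/5x = −1+2/5x ⇒ -1/5x=2 ⇒ x=2/(-1/5)=-10.0000
Confirm numerically:
  x=-8.940: |R|=0.95367 <1
  x=-6.442: |R|=0.80105 <1
  x=-4.258: |R|=0.57517 <1
  x=-4.098: |R|=0.55274 <1
  x=-10.535: |R|=1.02052 >1
  x=-10.094: |R|=1.00373 >1
So |R|<1 on (-10.0000, 0).

left endpoint -10.0000.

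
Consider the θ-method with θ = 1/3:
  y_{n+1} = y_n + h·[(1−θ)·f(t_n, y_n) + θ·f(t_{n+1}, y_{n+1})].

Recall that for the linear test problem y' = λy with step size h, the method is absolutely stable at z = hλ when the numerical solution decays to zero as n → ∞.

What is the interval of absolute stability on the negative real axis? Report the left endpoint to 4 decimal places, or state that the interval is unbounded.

Set f=λy, z=hλ:
  y_{n+1} = y_n + z·[2/3·y_n + 1/3·y_{n+1}] ⇒ (1 − 1/3z)y_{n+1} = (1 + 2/3z)y_n
  R(z) = (1 + 2/3z)/(1 − 1/3z).

Boundary: |R(x)|=1, x<0.
x=-1.68: |R|=0.0769
R=−1: 1+2/3x = −1+1/3x ⇒ -1/3x=2 ⇒ x=2/(-1/3)=-6.0000
Confirm numerically:
  x=-5.834: |R|=0.98121 <1
  x=-5.674: |R|=0.96242 <1
  x=-3.663: |R|=0.64926 <1
  x=-2.645: |R|=0.40567 <1
  x=-6.415: |R|=1.04408 >1
  x=-6.101: |R|=1.01110 >1
Stable set (-6.0000, 0).

(-6.0000, 0).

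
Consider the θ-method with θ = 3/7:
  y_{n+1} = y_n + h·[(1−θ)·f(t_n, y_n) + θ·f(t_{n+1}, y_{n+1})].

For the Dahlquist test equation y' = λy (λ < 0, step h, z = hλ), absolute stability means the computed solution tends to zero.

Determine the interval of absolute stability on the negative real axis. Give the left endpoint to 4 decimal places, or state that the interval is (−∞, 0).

(-14.0000, 0).

Set f=λy, z=hλ:
  y_{n+1} = y_n + z·[4/7·y_n + 3/7·y_{n+1}] ⇒ (1 − 3/7z)y_{n+1} = (1 + 4/7z)y_n
  R(z) = (1 + 4/7z)/(1 − 3/7z).

Boundary: |R(x)|=1, x<0.
x=-0.39: |R|=0.6659
R=−1: 1+4/7x = −1+3/7x ⇒ -1/7x=2 ⇒ x=2/(-1/7)=-14.0000
Confirm numerically:
  x=-9.801: |R|=0.88465 <1
  x=-7.231: |R|=0.76409 <1
  x=-7.053: |R|=0.75329 <1
  x=-14.573: |R|=1.01130 >1
  x=-14.407: |R|=1.00810 >1
Interval (-14.0000, 0).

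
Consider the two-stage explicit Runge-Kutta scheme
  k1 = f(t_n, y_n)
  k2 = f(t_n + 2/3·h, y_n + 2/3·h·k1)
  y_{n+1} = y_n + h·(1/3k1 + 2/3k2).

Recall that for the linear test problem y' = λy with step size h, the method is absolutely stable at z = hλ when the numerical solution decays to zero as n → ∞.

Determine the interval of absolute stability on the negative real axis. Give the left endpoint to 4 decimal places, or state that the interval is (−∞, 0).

Set f=λy, z=hλ:
  k1=λy_n ⇒ h·k1=z·y_n;  k2=λ(1+2/3z)y_n ⇒ h·k2=z(1+2/3z)y_n
  y_{n+1}/y_n = 1 + 1/3z + 2/3z(1+2/3z) = 1 + z + 4/9z²
  Hence R(z) = 1 + z + 4/9z².

Need |R(x)|<1, x<0.
x=-1.68: |R|=0.5744
R=1: x+4/9x²=0 ⇒ x=−9/4=-2.2500; min R=1−1/(4·4/9)=0.4375>−1
Confirm numerically:
  x=-2.198: |R|=0.94920 <1
  x=-1.825: |R|=0.65528 <1
  x=-1.274: |R|=0.44737 <1
  x=-2.395: |R|=1.15434 >1
  x=-2.273: |R|=1.02324 >1
So |R|<1 on (-2.2500, 0).

z∈(-2.2500,0).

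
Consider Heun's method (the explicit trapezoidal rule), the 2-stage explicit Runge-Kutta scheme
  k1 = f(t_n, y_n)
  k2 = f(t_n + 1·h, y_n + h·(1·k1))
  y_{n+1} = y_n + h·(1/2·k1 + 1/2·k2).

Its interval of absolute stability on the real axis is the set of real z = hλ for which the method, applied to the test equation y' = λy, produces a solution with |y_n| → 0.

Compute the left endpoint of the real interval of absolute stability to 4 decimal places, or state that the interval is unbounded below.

Test eqn y'=λy, z=hλ:
  order 2, 2-stage ⇒ R(z)=1+z+z^2/2
  (e.g. R(-0.47)=0.64045, |R|=0.64045)

Boundary: |R(x)|=1, x<0.
x=-0.47: |R|=0.6404
|R(-2.14)|=1.1498 |R(-1.19)|=0.5181 |R(-1.03)|=0.5005
Bisect:
  x_lo=-2.8228 |R|=2.1613  x_hi=-0.2773 |R|=0.7612
  mid=-1.55002 |R|=0.65126 →hi
  mid=-2.18641 |R|=1.20378 →lo
  mid=-1.86822 |R|=0.87690 →hi
  mid=-2.02731 |R|=1.02768 →lo
  mid=-1.94776 |R|=0.94913 →hi
  mid=-1.98754 |R|=0.98761 →hi
  mid=-2.00742 |R|=1.00745 →lo
  mid=-1.99748 |R|=0.99748 →hi
  mid=-2.00245 |R|=1.00246 →lo
  mid=-1.99997 |R|=0.99997 →hi
  ...
  [-2.00012,-1.99997] ⇒ x*=-2.0000
Interval (-2.0000, 0).

z* = -2.0000.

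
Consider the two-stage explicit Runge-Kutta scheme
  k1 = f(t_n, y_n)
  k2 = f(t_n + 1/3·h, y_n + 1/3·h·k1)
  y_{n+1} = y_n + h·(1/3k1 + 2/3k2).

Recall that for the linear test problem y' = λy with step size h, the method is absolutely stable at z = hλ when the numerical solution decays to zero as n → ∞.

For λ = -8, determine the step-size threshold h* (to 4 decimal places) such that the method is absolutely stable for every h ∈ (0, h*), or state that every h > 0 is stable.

Set f=λy, z=hλ:
  k1=λy_n ⇒ h·k1=z·y_n;  k2=λ(1+1/3z)y_n ⇒ h·k2=z(1+1/3z)y_n
  y_{n+1}/y_n = 1 + 1/3z + 2/3z(1+1/3z) = 1 + z + 2/9z²
  Hence R(z) = 1 + z + 2/9z².

Boundary: |R(x)|=1, x<0.
x=-0.96: |R|=0.2448
R=1: x+2/9x²=0 ⇒ x=−9/2=-4.5000; min R=1−1/(4·2/9)=-0.1250>−1
Confirm numerically:
  x=-4.047: |R|=0.59260 <1
  x=-3.762: |R|=0.38303 <1
  x=-1.841: |R|=0.08783 <1
  x=-4.865: |R|=1.39461 >1
  x=-4.616: |R|=1.11899 >1
Interval (-4.5000, 0).

(-4.5000,0); λ=-8 ⇒ h* = (9/2)/8 = 0.5625.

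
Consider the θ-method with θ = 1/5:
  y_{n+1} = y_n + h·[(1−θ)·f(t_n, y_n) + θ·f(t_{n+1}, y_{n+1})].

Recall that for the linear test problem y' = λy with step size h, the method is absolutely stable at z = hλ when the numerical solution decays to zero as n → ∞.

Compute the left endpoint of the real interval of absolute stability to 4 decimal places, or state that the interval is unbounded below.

left endpoint -3.3333.

Set f=λy, z=hλ:
  y_{n+1} = y_n + z·[4/5·y_n + 1/5·y_{n+1}] ⇒ (1 − 1/5z)y_{n+1} = (1 + 4/5z)y_n
  R(z) = (1 + 4/5z)/(1 − 1/5z).

Need |R(x)|<1, x<0.
x=-1.25: |R|=0.0000
R=−1: 1+4/5x = −1+1/5x ⇒ -3/5x=2 ⇒ x=2/(-3/5)=-3.3333
Confirm numerically:
  x=-2.347: |R|=0.59725 <1
  x=-2.035: |R|=0.44634 <1
  x=-1.461: |R|=0.13063 <1
  x=-3.561: |R|=1.07978 >1
  x=-3.538: |R|=1.07191 >1
Stable set (-3.3333, 0).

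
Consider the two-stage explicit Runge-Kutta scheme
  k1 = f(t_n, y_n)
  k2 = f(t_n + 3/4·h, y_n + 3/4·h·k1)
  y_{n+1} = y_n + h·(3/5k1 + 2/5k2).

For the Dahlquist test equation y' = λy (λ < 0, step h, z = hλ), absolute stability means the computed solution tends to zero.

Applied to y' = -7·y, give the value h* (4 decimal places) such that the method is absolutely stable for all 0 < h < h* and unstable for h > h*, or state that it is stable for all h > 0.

Test eqn y'=λy, z=hλ:
  k1=λy_n ⇒ h·k1=z·y_n;  k2=λ(1+3/4z)y_n ⇒ h·k2=z(1+3/4z)y_n
  y_{n+1}/y_n = 1 + 3/5z + 2/5z(1+3/4z) = 1 + z + 3/10z²
  so R(z) = 1 + z + 3/10z².

Need |R(x)|<1, x<0.
x=-0.96: |R|=0.3165
R=1: x+3/10x²=0 ⇒ x=−10/3=-3.3333; min R=1−1/(4·3/10)=0.1667>−1
Confirm numerically:
  x=-2.368: |R|=0.31423 <1
  x=-1.754: |R|=0.16895 <1
  x=-1.424: |R|=0.18433 <1
  x=-3.485: |R|=1.15857 >1
  x=-3.389: |R|=1.05660 >1
Stable set (-3.3333, 0).

(-3.3333,0); λ=-7 ⇒ h* = (10/3)/7 = 0.4762.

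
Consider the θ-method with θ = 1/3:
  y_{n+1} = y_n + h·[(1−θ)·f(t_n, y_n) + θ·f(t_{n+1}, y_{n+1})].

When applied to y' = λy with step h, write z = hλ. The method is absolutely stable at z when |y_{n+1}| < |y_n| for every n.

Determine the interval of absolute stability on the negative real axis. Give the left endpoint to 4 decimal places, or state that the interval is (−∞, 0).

(-6.0000, 0).

Test eqn y'=λy, z=hλ:
  y_{n+1} = y_n + z·[2/3·y_n + 1/3·y_{n+1}] ⇒ (1 − 1/3z)y_{n+1} = (1 + 2/3z)y_n
  so R(z) = (1 + 2/3z)/(1 − 1/3z).

Find x<0 with |R(x)|<1.
x=-0.41: |R|=0.6393
R=−1: 1+2/3x = −1+1/3x ⇒ -1/3x=2 ⇒ x=2/(-1/3)=-6.0000
Confirm numerically:
  x=-5.680: |R|=0.96313 <1
  x=-4.179: |R|=0.74634 <1
  x=-3.389: |R|=0.59133 <1
  x=-2.452: |R|=0.34923 <1
  x=-6.394: |R|=1.04194 >1
  x=-6.365: |R|=1.03897 >1
  x=-6.248: |R|=1.02682 >1
Stable set (-6.0000, 0).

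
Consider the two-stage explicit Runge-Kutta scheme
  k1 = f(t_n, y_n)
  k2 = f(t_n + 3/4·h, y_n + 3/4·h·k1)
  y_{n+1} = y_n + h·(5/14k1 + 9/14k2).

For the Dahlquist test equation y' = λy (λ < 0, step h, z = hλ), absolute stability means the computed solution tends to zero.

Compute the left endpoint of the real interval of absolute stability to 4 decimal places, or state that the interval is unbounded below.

left endpoint -2.0741.

Test eqn y'=λy, z=hλ:
  k1=λy_n ⇒ h·k1=z·y_n;  k2=λ(1+3/4z)y_n ⇒ h·k2=z(1+3/4z)y_n
  y_{n+1}/y_n = 1 + 5/14z + 9/14z(1+3/4z) = 1 + z + 27/56z²
  ⇒ R(z) = 1 + z + 27/56z².

Find x<0 with |R(x)|<1.
x=-0.59: |R|=0.5778
R=1: x+27/56x²=0 ⇒ x=−56/27=-2.0741; min R=1−1/(4·27/56)=0.4815>−1
Confirm numerically:
  x=-1.876: |R|=0.82084 <1
  x=-1.815: |R|=0.77329 <1
  x=-1.097: |R|=0.48322 <1
  x=-2.603: |R|=1.66381 >1
  x=-2.600: |R|=1.65929 >1
  x=-2.503: |R|=1.51763 >1
Interval (-2.0741, 0).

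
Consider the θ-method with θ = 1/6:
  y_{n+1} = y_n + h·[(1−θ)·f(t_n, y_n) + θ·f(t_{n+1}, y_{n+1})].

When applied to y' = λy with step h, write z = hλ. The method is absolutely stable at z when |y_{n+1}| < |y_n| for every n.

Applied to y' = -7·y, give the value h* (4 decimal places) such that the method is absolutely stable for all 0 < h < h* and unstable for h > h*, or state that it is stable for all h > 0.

(-3.0000,0); λ=-7 ⇒ h* = (3)/7 = 0.4286.

With y'=λy (z=hλ):
  y_{n+1} = y_n + z·[5/6·y_n + 1/6·y_{n+1}] ⇒ (1 − 1/6z)y_{n+1} = (1 + 5/6z)y_n
  ⇒ R(z) = (1 + 5/6z)/(1 − 1/6z).

Need |R(x)|<1, x<0.
x=-0.72: |R|=0.3571
R=−1: 1+5/6x = −1+1/6x ⇒ -2/3x=2 ⇒ x=2/(-2/3)=-3.0000
Confirm numerically:
  x=-2.948: |R|=0.97675 <1
  x=-2.425: |R|=0.72700 <1
  x=-2.156: |R|=0.58607 <1
  x=-1.314: |R|=0.07793 <1
  x=-3.567: |R|=1.23706 >1
  x=-3.560: |R|=1.23431 >1
  x=-3.214: |R|=1.09290 >1
Interval (-3.0000, 0).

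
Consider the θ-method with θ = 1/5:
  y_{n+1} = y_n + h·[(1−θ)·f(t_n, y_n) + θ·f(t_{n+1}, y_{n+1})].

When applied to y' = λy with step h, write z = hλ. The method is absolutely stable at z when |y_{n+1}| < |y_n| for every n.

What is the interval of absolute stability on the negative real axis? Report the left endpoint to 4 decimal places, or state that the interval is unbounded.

On y'=λy, z=hλ:
  y_{n+1} = y_n + z·[4/5·y_n + 1/5·y_{n+1}] ⇒ (1 − 1/5z)y_{n+1} = (1 + 4/5z)y_n
  so R(z) = (1 + 4/5z)/(1 − 1/5z).

Need |R(x)|<1, x<0.
x=-0.81: |R|=0.3029
R=−1: 1+4/5x = −1+1/5x ⇒ -3/5x=2 ⇒ x=2/(-3/5)=-3.3333
Confirm numerically:
  x=-2.831: |R|=0.80756 <1
  x=-2.771: |R|=0.78291 <1
  x=-2.757: |R|=0.77710 <1
  x=-1.926: |R|=0.39041 <1
  x=-3.758: |R|=1.14547 >1
  x=-3.656: |R|=1.11183 >1
  x=-3.616: |R|=1.09842 >1
So |R|<1 on (-3.3333, 0).

z∈(-3.3333,0).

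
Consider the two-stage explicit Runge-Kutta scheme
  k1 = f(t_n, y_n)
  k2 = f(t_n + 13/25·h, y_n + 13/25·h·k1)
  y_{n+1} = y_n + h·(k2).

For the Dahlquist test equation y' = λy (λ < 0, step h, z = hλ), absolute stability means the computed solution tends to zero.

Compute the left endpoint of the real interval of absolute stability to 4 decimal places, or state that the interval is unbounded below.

left endpoint -1.9231.

Test eqn y'=λy, z=hλ:
  k1=λy_n ⇒ h·k1=z·y_n;  k2=λ(1+13/25z)y_n ⇒ h·k2=z(1+13/25z)y_n
  y_{n+1}/y_n = 1 + z(1+13/25z) = 1 + z + 13/25z²
  R(z) = 1 + z + 13/25z².

Need |R(x)|<1, x<0.
x=-1.48: |R|=0.6590
R=1: x+13/25x²=0 ⇒ x=−25/13=-1.9231; min R=1−1/(4·13/25)=0.5192>−1
Confirm numerically:
  x=-1.427: |R|=0.63189 <1
  x=-1.412: |R|=0.62475 <1
  x=-1.190: |R|=0.54637 <1
  x=-0.990: |R|=0.51965 <1
  x=-2.517: |R|=1.77735 >1
  x=-2.155: |R|=1.25989 >1
  x=-1.996: |R|=1.07569 >1
Stable set (-1.9231, 0).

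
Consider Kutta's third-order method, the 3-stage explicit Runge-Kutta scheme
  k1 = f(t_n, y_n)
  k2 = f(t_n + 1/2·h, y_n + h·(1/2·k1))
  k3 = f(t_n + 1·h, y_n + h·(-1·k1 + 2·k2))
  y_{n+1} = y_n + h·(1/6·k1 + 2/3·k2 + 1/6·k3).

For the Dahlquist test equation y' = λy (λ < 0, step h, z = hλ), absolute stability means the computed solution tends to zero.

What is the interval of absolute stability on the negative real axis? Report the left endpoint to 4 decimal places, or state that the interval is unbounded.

Test eqn y'=λy, z=hλ:
  order 3, 3-stage ⇒ R(z)=1+z+z^2/2+z^3/6
  (e.g. R(-0.86)=0.40379, |R|=0.40379)

Find x<0 with |R(x)|<1.
x=-0.86: |R|=0.4038
|R(-2.64)|=1.2218 |R(-1.23)|=0.2163 |R(-0.51)|=0.5979
Bisect:
  x_lo=-3.1005 |R|=2.2615  x_hi=-0.2952 |R|=0.7441
  mid=-1.69783 |R|=0.07222 →hi
  mid=-2.39917 |R|=0.82277 →hi
  mid=-2.74984 |R|=1.43457 →lo
  mid=-2.57450 |R|=1.10447 →lo
  mid=-2.48684 |R|=0.95791 →hi
  mid=-2.53067 |R|=1.02972 →lo
  mid=-2.50875 |R|=0.99345 →hi
  mid=-2.51971 |R|=1.01149 →lo
  mid=-2.51423 |R|=1.00245 →lo
  mid=-2.51149 |R|=0.99794 →hi
  ...
  [-2.51286,-2.51269] ⇒ x*=-2.5127
Interval (-2.5127, 0).

z∈(-2.5127,0).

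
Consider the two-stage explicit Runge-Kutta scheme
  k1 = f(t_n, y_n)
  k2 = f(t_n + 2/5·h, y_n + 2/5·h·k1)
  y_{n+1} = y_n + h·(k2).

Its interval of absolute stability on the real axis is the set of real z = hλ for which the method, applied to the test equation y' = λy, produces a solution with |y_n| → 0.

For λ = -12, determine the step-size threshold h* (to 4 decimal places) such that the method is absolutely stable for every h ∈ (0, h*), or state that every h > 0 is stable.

Set f=λy, z=hλ:
  k1=λy_n ⇒ h·k1=z·y_n;  k2=λ(1+2/5z)y_n ⇒ h·k2=z(1+2/5z)y_n
  y_{n+1}/y_n = 1 + z(1+2/5z) = 1 + z + 2/5z²
  so R(z) = 1 + z + 2/5z².

Solve |R(x)|<1 on ℝ⁻.
x=-0.51: |R|=0.5940
R=1: x+2/5x²=0 ⇒ x=−5/2=-2.5000; min R=1−1/(4·2/5)=0.3750>−1
Confirm numerically:
  x=-1.948: |R|=0.56988 <1
  x=-1.753: |R|=0.47620 <1
  x=-1.139: |R|=0.37993 <1
  x=-2.821: |R|=1.36222 >1
  x=-2.796: |R|=1.33105 >1
  x=-2.727: |R|=1.24761 >1
Stable set (-2.5000, 0).

(-2.5000,0); λ=-12 ⇒ h* = (5/2)/12 = 0.2083.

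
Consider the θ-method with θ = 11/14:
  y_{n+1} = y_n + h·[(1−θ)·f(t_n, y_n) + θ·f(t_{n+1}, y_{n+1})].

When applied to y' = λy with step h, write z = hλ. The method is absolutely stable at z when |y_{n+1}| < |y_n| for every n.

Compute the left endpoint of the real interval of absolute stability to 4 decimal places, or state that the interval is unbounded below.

Set f=λy, z=hλ:
  y_{n+1} = y_n + z·[3/14·y_n + 11/14·y_{n+1}] ⇒ (1 − 11/14z)y_{n+1} = (1 + 3/14z)y_n
  R(z) = (1 + 3/14z)/(1 − 11/14z).

Boundary: |R(x)|=1, x<0.
x=-1.65: |R|=0.2815
x=-2: |R|=0.2222
x=-10: |R|=0.1290
x=-100: |R|=0.2567
θ=11/14≥1/2 ⇒ |1+3/14x|<|1−11/14x| ∀x<0 ⇒ stable on all of ℝ⁻.

interval (−∞, 0).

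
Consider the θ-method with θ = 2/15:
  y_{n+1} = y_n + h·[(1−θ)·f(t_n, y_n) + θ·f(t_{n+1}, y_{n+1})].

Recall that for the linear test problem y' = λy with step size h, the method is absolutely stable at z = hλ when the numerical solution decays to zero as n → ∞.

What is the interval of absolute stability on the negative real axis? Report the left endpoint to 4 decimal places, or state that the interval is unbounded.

Set f=λy, z=hλ:
  y_{n+1} = y_n + z·[13/15·y_n + 2/15·y_{n+1}] ⇒ (1 − 2/15z)y_{n+1} = (1 + 13/15z)y_n
  ⇒ R(z) = (1 + 13/15z)/(1 − 2/15z).

Boundary: |R(x)|=1, x<0.
x=-0.66: |R|=0.3934
R=−1: 1+13/15x = −1+2/15x ⇒ -11/15x=2 ⇒ x=2/(-11/15)=-2.7273
Confirm numerically:
  x=-2.258: |R|=0.73550 <1
  x=-1.657: |R|=0.35716 <1
  x=-1.227: |R|=0.05449 <1
  x=-1.105: |R|=0.03690 <1
  x=-3.049: |R|=1.16774 >1
  x=-2.907: |R|=1.09498 >1
  x=-2.856: |R|=1.06837 >1
Stable set (-2.7273, 0).

(-2.7273, 0).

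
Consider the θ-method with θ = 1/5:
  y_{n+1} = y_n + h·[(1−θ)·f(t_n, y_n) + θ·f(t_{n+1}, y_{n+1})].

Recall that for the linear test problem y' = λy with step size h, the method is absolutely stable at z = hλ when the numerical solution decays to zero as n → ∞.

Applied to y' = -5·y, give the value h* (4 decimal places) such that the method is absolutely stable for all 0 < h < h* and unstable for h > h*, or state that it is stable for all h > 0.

(-3.3333,0); λ=-5 ⇒ h* = (10/3)/5 = 0.6667.

Set f=λy, z=hλ:
  y_{n+1} = y_n + z·[4/5·y_n + 1/5·y_{n+1}] ⇒ (1 − 1/5z)y_{n+1} = (1 + 4/5z)y_n
  R(z) = (1 + 4/5z)/(1 − 1/5z).

Need |R(x)|<1, x<0.
x=-1.26: |R|=0.0064
R=−1: 1+4/5x = −1+1/5x ⇒ -3/5x=2 ⇒ x=2/(-3/5)=-3.3333
Confirm numerically:
  x=-3.050: |R|=0.89441 <1
  x=-2.815: |R|=0.80102 <1
  x=-2.385: |R|=0.61476 <1
  x=-3.906: |R|=1.19290 >1
  x=-3.622: |R|=1.10044 >1
  x=-3.536: |R|=1.07123 >1
Stable set (-3.3333, 0).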